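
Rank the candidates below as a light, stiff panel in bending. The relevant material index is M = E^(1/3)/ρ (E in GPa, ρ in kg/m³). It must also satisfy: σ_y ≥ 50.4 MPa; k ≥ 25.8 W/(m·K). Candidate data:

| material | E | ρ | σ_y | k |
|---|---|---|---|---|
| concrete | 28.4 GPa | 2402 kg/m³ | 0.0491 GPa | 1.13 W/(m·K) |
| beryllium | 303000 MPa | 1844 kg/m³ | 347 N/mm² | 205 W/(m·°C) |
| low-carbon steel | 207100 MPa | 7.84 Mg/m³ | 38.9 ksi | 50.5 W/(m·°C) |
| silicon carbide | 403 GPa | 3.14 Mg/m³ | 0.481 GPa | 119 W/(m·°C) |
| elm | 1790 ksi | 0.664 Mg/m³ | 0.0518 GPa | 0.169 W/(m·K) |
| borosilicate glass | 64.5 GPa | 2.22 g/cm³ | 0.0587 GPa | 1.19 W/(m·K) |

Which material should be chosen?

beryllium

Screen on constraints: σ_y ≥ 50.4 MPa; k ≥ 25.8 W/(m·K). Survivors: beryllium, low-carbon steel, silicon carbide.
In SI units:
  beryllium: E = 303.0 GPa, ρ = 1844 kg/m³
  low-carbon steel: E = 207.1 GPa, ρ = 7840 kg/m³
  silicon carbide: E = 403.0 GPa, ρ = 3140 kg/m³
  beryllium: M = 3.64×10⁻³
  silicon carbide: M = 2.35×10⁻³
  low-carbon steel: M = 0.755×10⁻³
The maximum is for beryllium.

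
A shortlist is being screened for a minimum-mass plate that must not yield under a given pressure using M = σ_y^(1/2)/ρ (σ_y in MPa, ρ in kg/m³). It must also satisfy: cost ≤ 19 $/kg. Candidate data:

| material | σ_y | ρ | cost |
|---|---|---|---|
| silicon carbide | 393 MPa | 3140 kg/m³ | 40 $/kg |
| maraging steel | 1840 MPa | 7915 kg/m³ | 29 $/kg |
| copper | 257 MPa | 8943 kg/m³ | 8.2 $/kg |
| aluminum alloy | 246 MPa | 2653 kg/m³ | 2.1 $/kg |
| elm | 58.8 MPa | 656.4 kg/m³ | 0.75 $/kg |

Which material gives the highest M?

Screen on constraints: cost ≤ 19 $/kg. Survivors: copper, aluminum alloy, elm.
Per-candidate index values:
  elm: M = 11.7×10⁻³
  aluminum alloy: M = 5.91×10⁻³
  copper: M = 1.79×10⁻³
Highest index: elm.

elm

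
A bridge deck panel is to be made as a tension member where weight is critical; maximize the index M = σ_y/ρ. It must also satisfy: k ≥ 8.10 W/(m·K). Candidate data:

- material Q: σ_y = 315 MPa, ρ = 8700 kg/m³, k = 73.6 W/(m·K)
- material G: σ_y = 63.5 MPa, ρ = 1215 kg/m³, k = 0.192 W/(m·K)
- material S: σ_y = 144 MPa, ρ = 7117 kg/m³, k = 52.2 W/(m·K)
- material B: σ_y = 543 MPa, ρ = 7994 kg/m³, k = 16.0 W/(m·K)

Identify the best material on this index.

material B

Screen on constraints: k ≥ 8.10 W/(m·K). Survivors: material Q, material S, material B.
Evaluate M for each candidate:
  material B: M = 67.9 kN·m/kg
  material Q: M = 36.2 kN·m/kg
  material S: M = 20.2 kN·m/kg
Material B ranks first.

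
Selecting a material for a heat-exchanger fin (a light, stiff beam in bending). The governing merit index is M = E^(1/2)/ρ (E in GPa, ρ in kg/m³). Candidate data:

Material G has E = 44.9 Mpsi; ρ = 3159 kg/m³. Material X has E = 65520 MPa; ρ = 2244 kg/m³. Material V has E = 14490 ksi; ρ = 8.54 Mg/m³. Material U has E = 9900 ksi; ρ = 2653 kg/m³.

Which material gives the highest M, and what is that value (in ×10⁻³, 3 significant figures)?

After converting to SI:
  material G: E = 309.6 GPa, ρ = 3159 kg/m³
  material X: E = 65.52 GPa, ρ = 2244 kg/m³
  material V: E = 99.91 GPa, ρ = 8540 kg/m³
  material U: E = 68.26 GPa, ρ = 2653 kg/m³
  material G: M = 5.57×10⁻³
  material X: M = 3.61×10⁻³
  material U: M = 3.11×10⁻³
  material V: M = 1.17×10⁻³
Highest index: material G.

material G, M = 5.57×10⁻³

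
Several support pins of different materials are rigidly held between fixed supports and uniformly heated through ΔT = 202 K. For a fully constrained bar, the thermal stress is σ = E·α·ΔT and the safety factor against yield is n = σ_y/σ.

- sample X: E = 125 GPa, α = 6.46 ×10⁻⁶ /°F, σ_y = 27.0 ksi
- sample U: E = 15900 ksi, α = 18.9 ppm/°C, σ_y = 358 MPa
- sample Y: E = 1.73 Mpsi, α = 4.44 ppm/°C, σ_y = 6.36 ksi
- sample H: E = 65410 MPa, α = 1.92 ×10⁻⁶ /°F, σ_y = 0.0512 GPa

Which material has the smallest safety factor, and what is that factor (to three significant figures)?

Converting E to GPa, α to ×10⁻⁶/K, σ_y to MPa, then σ and n for each:
  sample X: E = 125.0, α = 11.6, σ_y = 186.2 → σ = 294 MPa, n = 0.634
  sample U: E = 109.6, α = 18.9, σ_y = 358.0 → σ = 419 MPa, n = 0.855
  sample Y: E = 11.93, α = 4.44, σ_y = 43.85 → σ = 10.7 MPa, n = 4.10
  sample H: E = 65.41, α = 3.46, σ_y = 51.20 → σ = 45.7 MPa, n = 1.12
The minimum is sample X at n = 0.634.

sample X, n = 0.634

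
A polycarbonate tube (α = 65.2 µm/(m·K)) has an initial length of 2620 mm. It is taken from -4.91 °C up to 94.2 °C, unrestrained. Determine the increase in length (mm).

ΔT = 94.2 − (-4.91) = 99.11 K.
ΔL = α·L₀·ΔT = 65.2×10⁻⁶ × 2620 mm × 99.11 K = 16.9 mm.

16.9 mm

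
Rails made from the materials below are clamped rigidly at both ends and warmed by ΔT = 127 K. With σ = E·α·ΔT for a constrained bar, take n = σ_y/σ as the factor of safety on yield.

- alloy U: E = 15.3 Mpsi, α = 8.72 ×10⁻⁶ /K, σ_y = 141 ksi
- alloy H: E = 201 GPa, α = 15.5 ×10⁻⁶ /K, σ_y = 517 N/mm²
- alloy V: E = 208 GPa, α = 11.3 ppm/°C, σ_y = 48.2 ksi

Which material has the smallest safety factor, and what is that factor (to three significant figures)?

alloy V, n = 1.11

With everything in SI (GPa, ×10⁻⁶/K, MPa):
  alloy U: E = 105.5, α = 8.72, σ_y = 972.2 → σ = 117 MPa, n = 8.32
  alloy H: E = 201.0, α = 15.5, σ_y = 517.0 → σ = 396 MPa, n = 1.31
  alloy V: E = 208.0, α = 11.3, σ_y = 332.3 → σ = 299 MPa, n = 1.11
Smallest n: alloy V with n = 1.11.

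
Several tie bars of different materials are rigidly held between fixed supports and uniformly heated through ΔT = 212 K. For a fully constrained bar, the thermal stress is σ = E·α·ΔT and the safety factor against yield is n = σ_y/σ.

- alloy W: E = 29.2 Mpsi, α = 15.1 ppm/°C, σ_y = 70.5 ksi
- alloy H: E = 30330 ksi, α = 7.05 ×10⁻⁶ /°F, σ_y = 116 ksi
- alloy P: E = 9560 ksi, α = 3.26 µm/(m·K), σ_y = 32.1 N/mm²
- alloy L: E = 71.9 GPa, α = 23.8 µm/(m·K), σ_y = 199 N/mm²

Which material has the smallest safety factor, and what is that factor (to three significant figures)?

With everything in SI (GPa, ×10⁻⁶/K, MPa):
  alloy W: E = 201.3, α = 15.1, σ_y = 486.1 → σ = 644 MPa, n = 0.754
  alloy H: E = 209.1, α = 12.7, σ_y = 799.8 → σ = 563 MPa, n = 1.42
  alloy P: E = 65.91, α = 3.26, σ_y = 32.10 → σ = 45.6 MPa, n = 0.705
  alloy L: E = 71.90, α = 23.8, σ_y = 199.0 → σ = 363 MPa, n = 0.549
The minimum is alloy L at n = 0.549.

alloy L, n = 0.549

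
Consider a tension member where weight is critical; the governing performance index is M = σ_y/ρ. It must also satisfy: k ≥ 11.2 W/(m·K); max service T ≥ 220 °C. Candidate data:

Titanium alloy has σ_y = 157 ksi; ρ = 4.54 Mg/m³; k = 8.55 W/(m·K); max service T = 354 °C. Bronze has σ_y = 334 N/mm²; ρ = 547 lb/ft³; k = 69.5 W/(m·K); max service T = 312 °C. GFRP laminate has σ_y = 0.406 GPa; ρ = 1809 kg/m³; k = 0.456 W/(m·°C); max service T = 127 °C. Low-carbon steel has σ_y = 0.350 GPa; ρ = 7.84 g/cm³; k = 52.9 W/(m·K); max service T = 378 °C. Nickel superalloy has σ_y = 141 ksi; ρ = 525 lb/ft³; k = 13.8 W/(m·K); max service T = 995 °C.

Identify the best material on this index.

nickel superalloy

Screen on constraints: k ≥ 11.2 W/(m·K); max service T ≥ 220 °C. Survivors: bronze, low-carbon steel, nickel superalloy.
Putting every candidate on a common basis:
  bronze: σ_y = 334.0 MPa, ρ = 8762 kg/m³
  low-carbon steel: σ_y = 350.0 MPa, ρ = 7840 kg/m³
  nickel superalloy: σ_y = 972.2 MPa, ρ = 8410 kg/m³
  nickel superalloy: M = 116 kN·m/kg
  low-carbon steel: M = 44.6 kN·m/kg
  bronze: M = 38.1 kN·m/kg
Highest index: nickel superalloy.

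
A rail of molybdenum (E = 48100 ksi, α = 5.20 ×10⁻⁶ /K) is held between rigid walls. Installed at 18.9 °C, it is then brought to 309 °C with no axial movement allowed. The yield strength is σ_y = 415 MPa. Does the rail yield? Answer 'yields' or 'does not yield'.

E = 48100 ksi = 331.6 GPa.
ΔT = 290.1 K. Constrained thermal stress σ = E·α·ΔT = 331.6×10³ MPa × 5.20×10⁻⁶ × 290.1 = 500 MPa (compressive).
Compare to σ_y = 415 MPa: σ ≥ σ_y, so it yields.

yields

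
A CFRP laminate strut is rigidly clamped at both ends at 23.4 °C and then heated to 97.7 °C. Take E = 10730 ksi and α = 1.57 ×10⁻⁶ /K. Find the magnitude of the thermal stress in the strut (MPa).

E = 10730 ksi = 73.98 GPa.
ΔT = 74.30 K. Constrained thermal stress σ = E·α·ΔT = 73.98×10³ MPa × 1.57×10⁻⁶ × 74.30 = 8.63 MPa (compressive).

8.63 MPa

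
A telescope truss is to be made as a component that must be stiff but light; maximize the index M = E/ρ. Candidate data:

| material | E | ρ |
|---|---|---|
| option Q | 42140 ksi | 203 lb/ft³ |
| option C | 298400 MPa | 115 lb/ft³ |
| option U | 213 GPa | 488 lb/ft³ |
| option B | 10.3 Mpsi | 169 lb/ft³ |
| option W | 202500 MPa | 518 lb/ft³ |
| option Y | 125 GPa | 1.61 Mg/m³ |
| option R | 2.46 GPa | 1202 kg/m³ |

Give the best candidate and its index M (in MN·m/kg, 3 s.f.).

Putting every candidate on a common basis:
  option Q: E = 290.5 GPa, ρ = 3252 kg/m³
  option C: E = 298.4 GPa, ρ = 1842 kg/m³
  option U: E = 213.0 GPa, ρ = 7817 kg/m³
  option B: E = 71.02 GPa, ρ = 2707 kg/m³
  option W: E = 202.5 GPa, ρ = 8298 kg/m³
  option Y: E = 125.0 GPa, ρ = 1610 kg/m³
  option R: E = 2.460 GPa, ρ = 1202 kg/m³
  option C: M = 162 MN·m/kg
  option Q: M = 89.4 MN·m/kg
  option Y: M = 77.6 MN·m/kg
  option U: M = 27.2 MN·m/kg
  option B: M = 26.2 MN·m/kg
  option W: M = 24.4 MN·m/kg
  option R: M = 2.05 MN·m/kg
Highest index: option C.

option C, M = 162 MN·m/kg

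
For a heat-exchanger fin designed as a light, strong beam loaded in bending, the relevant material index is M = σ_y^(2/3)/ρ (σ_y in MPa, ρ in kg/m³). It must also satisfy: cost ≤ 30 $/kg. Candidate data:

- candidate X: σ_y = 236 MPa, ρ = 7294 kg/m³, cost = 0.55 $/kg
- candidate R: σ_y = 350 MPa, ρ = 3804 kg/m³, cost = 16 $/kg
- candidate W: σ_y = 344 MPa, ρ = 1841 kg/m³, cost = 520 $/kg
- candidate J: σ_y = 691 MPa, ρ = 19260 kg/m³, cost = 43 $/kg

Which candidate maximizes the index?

candidate R

Screen on constraints: cost ≤ 30 $/kg. Survivors: candidate X, candidate R.
Computing M directly (units already consistent):
  candidate R: M = 13.1×10⁻³
  candidate X: M = 5.24×10⁻³
The maximum is for candidate R.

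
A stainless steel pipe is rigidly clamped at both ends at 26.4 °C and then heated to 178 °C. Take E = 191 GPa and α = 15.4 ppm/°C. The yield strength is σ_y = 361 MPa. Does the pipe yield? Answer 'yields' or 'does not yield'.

yields

ΔT = 151.6 K. Constrained thermal stress σ = E·α·ΔT = 191.0×10³ MPa × 15.4×10⁻⁶ × 151.6 = 446 MPa (compressive).
Compare to σ_y = 361 MPa: σ ≥ σ_y, so it yields.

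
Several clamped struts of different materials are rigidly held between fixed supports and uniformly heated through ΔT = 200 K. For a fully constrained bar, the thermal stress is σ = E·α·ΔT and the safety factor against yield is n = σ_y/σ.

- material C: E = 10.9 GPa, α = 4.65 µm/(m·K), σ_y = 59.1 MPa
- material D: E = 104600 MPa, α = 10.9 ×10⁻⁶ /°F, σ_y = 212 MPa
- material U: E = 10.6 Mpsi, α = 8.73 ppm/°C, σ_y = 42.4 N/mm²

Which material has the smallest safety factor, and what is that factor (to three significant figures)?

material U, n = 0.332

With everything in SI (GPa, ×10⁻⁶/K, MPa):
  material C: E = 10.90, α = 4.65, σ_y = 59.10 → σ = 10.1 MPa, n = 5.83
  material D: E = 104.6, α = 19.6, σ_y = 212.0 → σ = 410 MPa, n = 0.517
  material U: E = 73.08, α = 8.73, σ_y = 42.40 → σ = 128 MPa, n = 0.332
The minimum is material U at n = 0.332.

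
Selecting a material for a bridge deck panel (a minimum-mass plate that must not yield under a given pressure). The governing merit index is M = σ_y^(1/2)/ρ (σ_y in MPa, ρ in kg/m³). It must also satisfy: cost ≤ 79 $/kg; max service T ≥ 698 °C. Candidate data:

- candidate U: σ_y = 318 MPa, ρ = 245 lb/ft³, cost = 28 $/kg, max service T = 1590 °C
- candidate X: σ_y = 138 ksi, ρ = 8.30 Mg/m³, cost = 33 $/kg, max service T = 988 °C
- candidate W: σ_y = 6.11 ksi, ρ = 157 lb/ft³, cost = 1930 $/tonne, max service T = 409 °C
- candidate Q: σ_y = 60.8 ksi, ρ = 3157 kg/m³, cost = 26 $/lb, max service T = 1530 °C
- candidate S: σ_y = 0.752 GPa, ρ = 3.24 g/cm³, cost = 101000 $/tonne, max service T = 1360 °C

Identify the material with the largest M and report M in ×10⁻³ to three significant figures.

candidate Q, M = 6.49×10⁻³

Screen on constraints: cost ≤ 79 $/kg; max service T ≥ 698 °C. Survivors: candidate U, candidate X, candidate Q.
After converting to SI:
  candidate U: σ_y = 318.0 MPa, ρ = 3925 kg/m³
  candidate X: σ_y = 951.5 MPa, ρ = 8300 kg/m³
  candidate Q: σ_y = 419.2 MPa, ρ = 3157 kg/m³
  candidate Q: M = 6.49×10⁻³
  candidate U: M = 4.54×10⁻³
  candidate X: M = 3.72×10⁻³
Candidate Q ranks first.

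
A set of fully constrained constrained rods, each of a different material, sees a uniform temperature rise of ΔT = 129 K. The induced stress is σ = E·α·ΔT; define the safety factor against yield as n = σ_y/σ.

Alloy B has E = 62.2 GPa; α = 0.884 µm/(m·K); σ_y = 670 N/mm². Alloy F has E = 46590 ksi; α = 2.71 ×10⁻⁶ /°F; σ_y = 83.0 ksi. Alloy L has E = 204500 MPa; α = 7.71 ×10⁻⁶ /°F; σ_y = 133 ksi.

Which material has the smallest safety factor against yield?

alloy L

With everything in SI (GPa, ×10⁻⁶/K, MPa):
  alloy B: E = 62.20, α = 0.884, σ_y = 670.0 → σ = 7.09 MPa, n = 94.5
  alloy F: E = 321.2, α = 4.88, σ_y = 572.3 → σ = 202 MPa, n = 2.83
  alloy L: E = 204.5, α = 13.9, σ_y = 917.0 → σ = 366 MPa, n = 2.50
Smallest n: alloy L with n = 2.50.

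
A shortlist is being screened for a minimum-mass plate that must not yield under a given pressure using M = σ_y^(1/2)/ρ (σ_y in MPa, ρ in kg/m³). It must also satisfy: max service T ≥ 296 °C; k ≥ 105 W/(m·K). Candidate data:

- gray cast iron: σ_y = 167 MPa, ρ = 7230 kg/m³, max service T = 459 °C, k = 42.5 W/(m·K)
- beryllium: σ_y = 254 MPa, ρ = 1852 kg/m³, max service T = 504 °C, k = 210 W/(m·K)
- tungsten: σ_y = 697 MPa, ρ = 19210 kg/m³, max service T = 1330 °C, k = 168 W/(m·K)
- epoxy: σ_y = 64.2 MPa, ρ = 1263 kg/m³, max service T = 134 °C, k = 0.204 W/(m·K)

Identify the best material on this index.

beryllium

Screen on constraints: max service T ≥ 296 °C; k ≥ 105 W/(m·K). Survivors: beryllium, tungsten.
Evaluate M for each candidate:
  beryllium: M = 8.61×10⁻³
  tungsten: M = 1.37×10⁻³
Highest index: beryllium.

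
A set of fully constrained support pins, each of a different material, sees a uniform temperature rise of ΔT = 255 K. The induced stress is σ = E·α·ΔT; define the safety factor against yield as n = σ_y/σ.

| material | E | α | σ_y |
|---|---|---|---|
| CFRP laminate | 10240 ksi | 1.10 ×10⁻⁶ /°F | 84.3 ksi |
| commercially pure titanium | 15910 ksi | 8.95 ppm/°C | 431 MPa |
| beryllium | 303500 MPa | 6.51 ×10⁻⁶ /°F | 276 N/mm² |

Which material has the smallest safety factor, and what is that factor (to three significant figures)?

beryllium, n = 0.304

With everything in SI (GPa, ×10⁻⁶/K, MPa):
  CFRP laminate: E = 70.60, α = 1.98, σ_y = 581.2 → σ = 35.6 MPa, n = 16.3
  commercially pure titanium: E = 109.7, α = 8.95, σ_y = 431.0 → σ = 250 MPa, n = 1.72
  beryllium: E = 303.5, α = 11.7, σ_y = 276.0 → σ = 907 MPa, n = 0.304
Beryllium has the lowest safety factor, n = 0.304.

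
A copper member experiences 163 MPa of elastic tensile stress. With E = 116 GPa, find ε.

1.41×10⁻³

ε = σ/E = 163 / 116000 = 1.41×10⁻³.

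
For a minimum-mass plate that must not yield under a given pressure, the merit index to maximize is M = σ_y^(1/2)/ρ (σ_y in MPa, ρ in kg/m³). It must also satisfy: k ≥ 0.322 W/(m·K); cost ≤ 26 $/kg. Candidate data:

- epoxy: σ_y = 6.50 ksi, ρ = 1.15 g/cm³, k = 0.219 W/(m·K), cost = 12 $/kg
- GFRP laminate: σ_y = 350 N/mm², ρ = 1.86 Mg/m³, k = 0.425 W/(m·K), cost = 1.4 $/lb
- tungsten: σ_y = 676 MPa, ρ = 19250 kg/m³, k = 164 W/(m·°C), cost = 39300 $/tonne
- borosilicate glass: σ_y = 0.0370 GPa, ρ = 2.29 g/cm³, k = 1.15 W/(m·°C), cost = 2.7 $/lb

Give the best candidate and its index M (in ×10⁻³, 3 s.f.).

Screen on constraints: k ≥ 0.322 W/(m·K); cost ≤ 26 $/kg. Survivors: GFRP laminate, borosilicate glass.
Convert each candidate to consistent units, then evaluate M:
  GFRP laminate: σ_y = 350.0 MPa, ρ = 1860 kg/m³
  borosilicate glass: σ_y = 37.00 MPa, ρ = 2290 kg/m³
  GFRP laminate: M = 10.1×10⁻³
  borosilicate glass: M = 2.66×10⁻³
Highest index: GFRP laminate.

GFRP laminate, M = 10.1×10⁻³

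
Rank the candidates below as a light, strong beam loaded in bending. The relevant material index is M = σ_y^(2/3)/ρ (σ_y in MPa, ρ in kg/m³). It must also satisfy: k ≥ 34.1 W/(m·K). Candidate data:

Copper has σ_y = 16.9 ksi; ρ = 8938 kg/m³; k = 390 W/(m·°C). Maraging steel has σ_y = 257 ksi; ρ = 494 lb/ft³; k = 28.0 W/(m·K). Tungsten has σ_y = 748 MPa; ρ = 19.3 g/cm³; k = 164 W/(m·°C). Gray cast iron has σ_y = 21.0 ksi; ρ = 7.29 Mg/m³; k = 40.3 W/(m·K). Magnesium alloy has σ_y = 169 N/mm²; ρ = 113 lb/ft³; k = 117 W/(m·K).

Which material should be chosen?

magnesium alloy

Screen on constraints: k ≥ 34.1 W/(m·K). Survivors: copper, tungsten, gray cast iron, magnesium alloy.
Convert each candidate to consistent units, then evaluate M:
  copper: σ_y = 116.5 MPa, ρ = 8938 kg/m³
  tungsten: σ_y = 748.0 MPa, ρ = 19300 kg/m³
  gray cast iron: σ_y = 144.8 MPa, ρ = 7290 kg/m³
  magnesium alloy: σ_y = 169.0 MPa, ρ = 1810 kg/m³
  magnesium alloy: M = 16.9×10⁻³
  tungsten: M = 4.27×10⁻³
  gray cast iron: M = 3.78×10⁻³
  copper: M = 2.67×10⁻³
The maximum is for magnesium alloy.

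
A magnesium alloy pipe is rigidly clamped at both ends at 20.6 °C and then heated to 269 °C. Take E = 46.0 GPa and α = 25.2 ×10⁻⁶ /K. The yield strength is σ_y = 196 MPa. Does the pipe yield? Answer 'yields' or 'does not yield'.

ΔT = 248.4 K. Constrained thermal stress σ = E·α·ΔT = 46.00×10³ MPa × 25.2×10⁻⁶ × 248.4 = 288 MPa (compressive).
Compare to σ_y = 196 MPa: σ ≥ σ_y, so it yields.

yields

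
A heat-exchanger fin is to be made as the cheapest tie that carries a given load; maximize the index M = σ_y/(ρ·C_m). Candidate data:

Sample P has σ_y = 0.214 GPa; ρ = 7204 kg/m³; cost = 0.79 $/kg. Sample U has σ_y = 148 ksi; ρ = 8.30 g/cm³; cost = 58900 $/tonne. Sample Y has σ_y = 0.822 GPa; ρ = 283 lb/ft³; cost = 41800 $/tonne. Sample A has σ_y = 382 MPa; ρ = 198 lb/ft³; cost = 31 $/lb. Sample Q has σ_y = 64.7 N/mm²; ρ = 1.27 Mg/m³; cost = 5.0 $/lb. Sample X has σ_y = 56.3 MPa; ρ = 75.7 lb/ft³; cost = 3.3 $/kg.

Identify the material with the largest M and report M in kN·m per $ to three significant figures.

Putting every candidate on a common basis:
  sample P: σ_y = 214.0 MPa, ρ = 7204 kg/m³, cost = 0.7900 $/kg
  sample U: σ_y = 1020 MPa, ρ = 8300 kg/m³, cost = 58.90 $/kg
  sample Y: σ_y = 822.0 MPa, ρ = 4533 kg/m³, cost = 41.80 $/kg
  sample A: σ_y = 382.0 MPa, ρ = 3172 kg/m³, cost = 68.34 $/kg
  sample Q: σ_y = 64.70 MPa, ρ = 1270 kg/m³, cost = 11.02 $/kg
  sample X: σ_y = 56.30 MPa, ρ = 1213 kg/m³, cost = 3.300 $/kg
  sample P: M = 37.6 kN·m per $
  sample X: M = 14.1 kN·m per $
  sample Q: M = 4.62 kN·m per $
  sample Y: M = 4.34 kN·m per $
  sample U: M = 2.09 kN·m per $
  sample A: M = 1.76 kN·m per $
Sample P ranks first.

sample P, M = 37.6 kN·m per $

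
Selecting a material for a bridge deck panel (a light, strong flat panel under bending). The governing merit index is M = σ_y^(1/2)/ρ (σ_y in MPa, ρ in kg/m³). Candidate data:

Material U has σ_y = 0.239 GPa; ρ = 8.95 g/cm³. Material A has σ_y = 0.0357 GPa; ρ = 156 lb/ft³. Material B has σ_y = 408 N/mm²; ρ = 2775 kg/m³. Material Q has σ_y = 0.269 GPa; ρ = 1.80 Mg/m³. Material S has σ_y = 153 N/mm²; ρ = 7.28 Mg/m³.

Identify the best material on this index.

Putting every candidate on a common basis:
  material U: σ_y = 239.0 MPa, ρ = 8950 kg/m³
  material A: σ_y = 35.70 MPa, ρ = 2499 kg/m³
  material B: σ_y = 408.0 MPa, ρ = 2775 kg/m³
  material Q: σ_y = 269.0 MPa, ρ = 1800 kg/m³
  material S: σ_y = 153.0 MPa, ρ = 7280 kg/m³
  material Q: M = 9.11×10⁻³
  material B: M = 7.28×10⁻³
  material A: M = 2.39×10⁻³
  material U: M = 1.73×10⁻³
  material S: M = 1.70×10⁻³
The maximum is for material Q.

material Q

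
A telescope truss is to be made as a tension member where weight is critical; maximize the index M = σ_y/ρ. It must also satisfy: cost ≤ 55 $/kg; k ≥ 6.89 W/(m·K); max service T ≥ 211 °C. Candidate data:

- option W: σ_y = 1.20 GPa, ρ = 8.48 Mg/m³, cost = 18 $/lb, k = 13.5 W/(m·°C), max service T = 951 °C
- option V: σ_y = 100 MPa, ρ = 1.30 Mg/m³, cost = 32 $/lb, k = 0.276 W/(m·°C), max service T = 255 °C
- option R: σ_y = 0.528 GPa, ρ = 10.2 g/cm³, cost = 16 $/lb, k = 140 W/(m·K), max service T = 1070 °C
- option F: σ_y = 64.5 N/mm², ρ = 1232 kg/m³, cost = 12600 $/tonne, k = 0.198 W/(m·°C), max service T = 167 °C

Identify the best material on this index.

option W

Screen on constraints: cost ≤ 55 $/kg; k ≥ 6.89 W/(m·K); max service T ≥ 211 °C. Survivors: option W, option R.
Putting every candidate on a common basis:
  option W: σ_y = 1200 MPa, ρ = 8480 kg/m³
  option R: σ_y = 528.0 MPa, ρ = 10200 kg/m³
  option W: M = 142 kN·m/kg
  option R: M = 51.8 kN·m/kg
Option W ranks first.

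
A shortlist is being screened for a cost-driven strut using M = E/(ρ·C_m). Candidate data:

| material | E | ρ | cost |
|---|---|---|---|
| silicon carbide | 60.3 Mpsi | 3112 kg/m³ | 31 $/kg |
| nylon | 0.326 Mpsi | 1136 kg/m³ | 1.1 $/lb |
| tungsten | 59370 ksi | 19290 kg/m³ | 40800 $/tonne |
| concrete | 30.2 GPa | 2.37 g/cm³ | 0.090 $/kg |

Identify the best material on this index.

Normalizing units and computing the index:
  silicon carbide: E = 415.8 GPa, ρ = 3112 kg/m³, cost = 31.00 $/kg
  nylon: E = 2.248 GPa, ρ = 1136 kg/m³, cost = 2.425 $/kg
  tungsten: E = 409.3 GPa, ρ = 19290 kg/m³, cost = 40.80 $/kg
  concrete: E = 30.20 GPa, ρ = 2370 kg/m³, cost = 0.09000 $/kg
  concrete: M = 142 MN·m per $
  silicon carbide: M = 4.31 MN·m per $
  nylon: M = 0.816 MN·m per $
  tungsten: M = 0.520 MN·m per $
Concrete has the largest M.

concrete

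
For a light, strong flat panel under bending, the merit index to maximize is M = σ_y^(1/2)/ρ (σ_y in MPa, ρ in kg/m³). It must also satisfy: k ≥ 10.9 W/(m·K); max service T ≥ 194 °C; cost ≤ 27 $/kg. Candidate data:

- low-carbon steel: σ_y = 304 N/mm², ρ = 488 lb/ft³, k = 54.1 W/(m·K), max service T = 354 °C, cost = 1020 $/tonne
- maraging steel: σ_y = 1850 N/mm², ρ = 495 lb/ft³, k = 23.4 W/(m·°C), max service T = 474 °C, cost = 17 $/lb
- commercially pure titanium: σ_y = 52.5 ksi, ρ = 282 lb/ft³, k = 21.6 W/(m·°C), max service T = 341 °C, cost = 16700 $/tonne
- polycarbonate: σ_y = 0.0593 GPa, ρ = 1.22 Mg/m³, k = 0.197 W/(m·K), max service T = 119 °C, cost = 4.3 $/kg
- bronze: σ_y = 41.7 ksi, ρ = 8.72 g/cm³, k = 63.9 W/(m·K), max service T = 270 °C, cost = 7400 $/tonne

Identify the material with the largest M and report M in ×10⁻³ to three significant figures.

commercially pure titanium, M = 4.21×10⁻³

Screen on constraints: k ≥ 10.9 W/(m·K); max service T ≥ 194 °C; cost ≤ 27 $/kg. Survivors: low-carbon steel, commercially pure titanium, bronze.
After converting to SI:
  low-carbon steel: σ_y = 304.0 MPa, ρ = 7817 kg/m³
  commercially pure titanium: σ_y = 362.0 MPa, ρ = 4517 kg/m³
  bronze: σ_y = 287.5 MPa, ρ = 8720 kg/m³
  commercially pure titanium: M = 4.21×10⁻³
  low-carbon steel: M = 2.23×10⁻³
  bronze: M = 1.94×10⁻³
The maximum is for commercially pure titanium.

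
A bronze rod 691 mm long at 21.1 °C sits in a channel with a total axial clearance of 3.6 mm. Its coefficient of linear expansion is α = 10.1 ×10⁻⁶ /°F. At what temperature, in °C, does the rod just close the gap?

α = 10.1×10⁻⁶/°F × 9/5 = 18.2×10⁻⁶/K.
α·L₀·ΔT = 3.6 mm ⇒ ΔT = 3.6 / (18.2×10⁻⁶ × 691.0) = 286.6 K.
T = 21.1 + 286.6 = 307.7 °C.

308 °C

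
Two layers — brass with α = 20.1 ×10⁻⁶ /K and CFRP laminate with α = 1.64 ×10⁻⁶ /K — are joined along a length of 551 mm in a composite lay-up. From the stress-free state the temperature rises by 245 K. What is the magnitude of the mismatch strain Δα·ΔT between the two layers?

4.52×10⁻³

Δα = |20.1 − 1.64|×10⁻⁶/K = 18.5×10⁻⁶/K.
Mismatch strain = Δα·ΔT = 18.5×10⁻⁶ × 245.0 = 4.52×10⁻³.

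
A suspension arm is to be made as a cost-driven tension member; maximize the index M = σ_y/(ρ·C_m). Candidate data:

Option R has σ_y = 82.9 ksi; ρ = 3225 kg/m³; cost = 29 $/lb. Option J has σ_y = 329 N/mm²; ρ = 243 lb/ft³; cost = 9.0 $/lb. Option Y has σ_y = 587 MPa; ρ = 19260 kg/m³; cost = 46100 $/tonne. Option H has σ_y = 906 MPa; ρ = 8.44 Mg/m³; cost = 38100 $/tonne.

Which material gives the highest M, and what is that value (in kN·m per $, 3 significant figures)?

Convert each candidate to consistent units, then evaluate M:
  option R: σ_y = 571.6 MPa, ρ = 3225 kg/m³, cost = 63.93 $/kg
  option J: σ_y = 329.0 MPa, ρ = 3892 kg/m³, cost = 19.84 $/kg
  option Y: σ_y = 587.0 MPa, ρ = 19260 kg/m³, cost = 46.10 $/kg
  option H: σ_y = 906.0 MPa, ρ = 8440 kg/m³, cost = 38.10 $/kg
  option J: M = 4.26 kN·m per $
  option H: M = 2.82 kN·m per $
  option R: M = 2.77 kN·m per $
  option Y: M = 0.661 kN·m per $
The maximum is for option J.

option J, M = 4.26 kN·m per $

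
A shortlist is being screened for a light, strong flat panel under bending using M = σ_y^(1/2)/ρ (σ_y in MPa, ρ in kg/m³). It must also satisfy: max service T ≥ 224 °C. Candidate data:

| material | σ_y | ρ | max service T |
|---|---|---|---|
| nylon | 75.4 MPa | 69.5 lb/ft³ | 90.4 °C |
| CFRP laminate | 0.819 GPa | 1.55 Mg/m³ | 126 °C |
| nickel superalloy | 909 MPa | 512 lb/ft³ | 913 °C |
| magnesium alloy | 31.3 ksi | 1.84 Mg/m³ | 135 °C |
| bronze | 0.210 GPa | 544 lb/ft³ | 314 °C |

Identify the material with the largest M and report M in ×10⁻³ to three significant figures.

nickel superalloy, M = 3.68×10⁻³

Screen on constraints: max service T ≥ 224 °C. Survivors: nickel superalloy, bronze.
Convert each candidate to consistent units, then evaluate M:
  nickel superalloy: σ_y = 909.0 MPa, ρ = 8201 kg/m³
  bronze: σ_y = 210.0 MPa, ρ = 8714 kg/m³
  nickel superalloy: M = 3.68×10⁻³
  bronze: M = 1.66×10⁻³
The maximum is for nickel superalloy.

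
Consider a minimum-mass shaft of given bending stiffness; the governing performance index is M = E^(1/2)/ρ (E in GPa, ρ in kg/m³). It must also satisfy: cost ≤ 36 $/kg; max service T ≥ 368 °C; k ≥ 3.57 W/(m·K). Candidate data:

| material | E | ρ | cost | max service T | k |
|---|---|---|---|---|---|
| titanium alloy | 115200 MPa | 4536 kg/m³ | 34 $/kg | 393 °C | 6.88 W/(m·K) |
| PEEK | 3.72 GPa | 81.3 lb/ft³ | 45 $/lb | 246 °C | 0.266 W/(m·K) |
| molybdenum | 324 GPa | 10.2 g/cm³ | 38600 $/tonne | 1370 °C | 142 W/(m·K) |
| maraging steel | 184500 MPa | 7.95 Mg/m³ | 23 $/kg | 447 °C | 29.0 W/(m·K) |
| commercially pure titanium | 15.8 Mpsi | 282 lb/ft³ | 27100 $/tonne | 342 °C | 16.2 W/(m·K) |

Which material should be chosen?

titanium alloy

Screen on constraints: cost ≤ 36 $/kg; max service T ≥ 368 °C; k ≥ 3.57 W/(m·K). Survivors: titanium alloy, maraging steel.
In SI units:
  titanium alloy: E = 115.2 GPa, ρ = 4536 kg/m³
  maraging steel: E = 184.5 GPa, ρ = 7950 kg/m³
  titanium alloy: M = 2.37×10⁻³
  maraging steel: M = 1.71×10⁻³
The maximum is for titanium alloy.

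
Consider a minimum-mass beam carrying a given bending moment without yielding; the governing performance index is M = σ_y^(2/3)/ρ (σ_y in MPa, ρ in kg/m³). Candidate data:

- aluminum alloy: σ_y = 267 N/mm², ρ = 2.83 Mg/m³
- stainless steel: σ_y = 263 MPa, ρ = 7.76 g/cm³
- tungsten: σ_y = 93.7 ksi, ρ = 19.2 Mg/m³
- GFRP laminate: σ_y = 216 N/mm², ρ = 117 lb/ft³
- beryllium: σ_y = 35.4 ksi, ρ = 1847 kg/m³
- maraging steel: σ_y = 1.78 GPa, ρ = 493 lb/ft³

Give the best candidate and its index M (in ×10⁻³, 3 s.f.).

beryllium, M = 21.1×10⁻³

Convert each candidate to consistent units, then evaluate M:
  aluminum alloy: σ_y = 267.0 MPa, ρ = 2830 kg/m³
  stainless steel: σ_y = 263.0 MPa, ρ = 7760 kg/m³
  tungsten: σ_y = 646.0 MPa, ρ = 19200 kg/m³
  GFRP laminate: σ_y = 216.0 MPa, ρ = 1874 kg/m³
  beryllium: σ_y = 244.1 MPa, ρ = 1847 kg/m³
  maraging steel: σ_y = 1780 MPa, ρ = 7897 kg/m³
  beryllium: M = 21.1×10⁻³
  GFRP laminate: M = 19.2×10⁻³
  maraging steel: M = 18.6×10⁻³
  aluminum alloy: M = 14.7×10⁻³
  stainless steel: M = 5.29×10⁻³
  tungsten: M = 3.89×10⁻³
The maximum is for beryllium.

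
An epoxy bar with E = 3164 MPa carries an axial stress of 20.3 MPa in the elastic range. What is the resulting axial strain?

E = 3164 MPa = 3.164 GPa = 3164 MPa.
ε = σ/E = 20.3 / 3164 = 6.42×10⁻³.

6.42×10⁻³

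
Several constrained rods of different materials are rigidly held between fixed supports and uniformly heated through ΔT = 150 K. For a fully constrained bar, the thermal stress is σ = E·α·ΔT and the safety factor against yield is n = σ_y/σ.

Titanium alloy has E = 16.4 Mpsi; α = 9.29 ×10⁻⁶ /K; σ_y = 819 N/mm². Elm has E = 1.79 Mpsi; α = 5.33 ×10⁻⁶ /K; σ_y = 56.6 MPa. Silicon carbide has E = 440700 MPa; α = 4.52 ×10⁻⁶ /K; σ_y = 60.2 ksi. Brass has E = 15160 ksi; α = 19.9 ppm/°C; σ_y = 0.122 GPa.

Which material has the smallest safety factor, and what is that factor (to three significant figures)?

brass, n = 0.391

Per material, after unit conversion:
  titanium alloy: E = 113.1, α = 9.29, σ_y = 819.0 → σ = 158 MPa, n = 5.20
  elm: E = 12.34, α = 5.33, σ_y = 56.60 → σ = 9.87 MPa, n = 5.74
  silicon carbide: E = 440.7, α = 4.52, σ_y = 415.1 → σ = 299 MPa, n = 1.39
  brass: E = 104.5, α = 19.9, σ_y = 122.0 → σ = 312 MPa, n = 0.391
Brass has the lowest safety factor, n = 0.391.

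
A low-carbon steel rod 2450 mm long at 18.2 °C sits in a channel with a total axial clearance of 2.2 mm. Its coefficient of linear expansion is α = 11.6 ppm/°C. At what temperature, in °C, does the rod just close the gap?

α·L₀·ΔT = 2.2 mm ⇒ ΔT = 2.2 / (11.6×10⁻⁶ × 2450.0) = 77.41 K.
T = 18.2 + 77.41 = 95.61 °C.

95.6 °C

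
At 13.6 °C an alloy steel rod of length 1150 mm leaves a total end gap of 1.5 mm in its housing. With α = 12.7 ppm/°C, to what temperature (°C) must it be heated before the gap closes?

α·L₀·ΔT = 1.5 mm ⇒ ΔT = 1.5 / (12.7×10⁻⁶ × 1150.0) = 102.7 K.
T = 13.6 + 102.7 = 116.3 °C.

116 °C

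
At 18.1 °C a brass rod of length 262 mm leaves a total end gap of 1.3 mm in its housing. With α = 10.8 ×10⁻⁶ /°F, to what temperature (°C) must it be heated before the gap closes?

273 °C

α = 10.8×10⁻⁶/°F × 9/5 = 19.4×10⁻⁶/K.
α·L₀·ΔT = 1.3 mm ⇒ ΔT = 1.3 / (19.4×10⁻⁶ × 262.0) = 255.2 K.
T = 18.1 + 255.2 = 273.3 °C.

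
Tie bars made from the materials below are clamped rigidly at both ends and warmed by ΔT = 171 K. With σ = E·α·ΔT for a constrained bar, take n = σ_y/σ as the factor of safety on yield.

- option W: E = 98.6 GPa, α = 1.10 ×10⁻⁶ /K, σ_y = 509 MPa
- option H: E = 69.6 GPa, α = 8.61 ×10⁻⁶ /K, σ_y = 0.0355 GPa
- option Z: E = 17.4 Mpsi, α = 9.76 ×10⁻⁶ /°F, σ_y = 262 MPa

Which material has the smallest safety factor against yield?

option H

In consistent units (E in GPa, α in ×10⁻⁶/K, σ_y in MPa):
  option W: E = 98.60, α = 1.10, σ_y = 509.0 → σ = 18.5 MPa, n = 27.4
  option H: E = 69.60, α = 8.61, σ_y = 35.50 → σ = 102 MPa, n = 0.346
  option Z: E = 120.0, α = 17.6, σ_y = 262.0 → σ = 360 MPa, n = 0.727
The minimum is option H at n = 0.346.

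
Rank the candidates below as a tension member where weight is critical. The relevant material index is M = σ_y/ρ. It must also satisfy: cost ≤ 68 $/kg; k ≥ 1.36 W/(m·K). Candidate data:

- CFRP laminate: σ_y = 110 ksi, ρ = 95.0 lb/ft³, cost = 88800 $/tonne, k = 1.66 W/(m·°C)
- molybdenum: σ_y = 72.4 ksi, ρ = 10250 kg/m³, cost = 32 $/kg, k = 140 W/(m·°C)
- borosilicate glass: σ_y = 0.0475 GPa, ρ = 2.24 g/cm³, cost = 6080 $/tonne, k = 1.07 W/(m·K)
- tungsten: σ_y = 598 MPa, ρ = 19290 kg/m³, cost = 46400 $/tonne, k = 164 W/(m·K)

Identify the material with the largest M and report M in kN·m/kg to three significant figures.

molybdenum, M = 48.7 kN·m/kg

Screen on constraints: cost ≤ 68 $/kg; k ≥ 1.36 W/(m·K). Survivors: molybdenum, tungsten.
After converting to SI:
  molybdenum: σ_y = 499.2 MPa, ρ = 10250 kg/m³
  tungsten: σ_y = 598.0 MPa, ρ = 19290 kg/m³
  molybdenum: M = 48.7 kN·m/kg
  tungsten: M = 31.0 kN·m/kg
The maximum is for molybdenum.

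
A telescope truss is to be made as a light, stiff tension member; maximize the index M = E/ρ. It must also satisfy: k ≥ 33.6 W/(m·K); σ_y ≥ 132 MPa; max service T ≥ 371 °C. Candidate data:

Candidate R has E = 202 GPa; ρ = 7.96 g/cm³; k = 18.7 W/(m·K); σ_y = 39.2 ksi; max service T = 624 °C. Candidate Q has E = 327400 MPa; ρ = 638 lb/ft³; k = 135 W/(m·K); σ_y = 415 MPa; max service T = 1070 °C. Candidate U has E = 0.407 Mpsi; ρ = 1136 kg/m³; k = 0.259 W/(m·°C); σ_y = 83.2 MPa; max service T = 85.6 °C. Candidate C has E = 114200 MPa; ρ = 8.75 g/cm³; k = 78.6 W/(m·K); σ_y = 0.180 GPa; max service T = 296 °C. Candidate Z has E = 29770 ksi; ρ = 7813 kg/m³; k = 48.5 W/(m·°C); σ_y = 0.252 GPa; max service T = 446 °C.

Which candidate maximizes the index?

Screen on constraints: k ≥ 33.6 W/(m·K); σ_y ≥ 132 MPa; max service T ≥ 371 °C. Survivors: candidate Q, candidate Z.
Convert each candidate to consistent units, then evaluate M:
  candidate Q: E = 327.4 GPa, ρ = 10220 kg/m³
  candidate Z: E = 205.3 GPa, ρ = 7813 kg/m³
  candidate Q: M = 32.0 MN·m/kg
  candidate Z: M = 26.3 MN·m/kg
Candidate Q has the largest M.

candidate Q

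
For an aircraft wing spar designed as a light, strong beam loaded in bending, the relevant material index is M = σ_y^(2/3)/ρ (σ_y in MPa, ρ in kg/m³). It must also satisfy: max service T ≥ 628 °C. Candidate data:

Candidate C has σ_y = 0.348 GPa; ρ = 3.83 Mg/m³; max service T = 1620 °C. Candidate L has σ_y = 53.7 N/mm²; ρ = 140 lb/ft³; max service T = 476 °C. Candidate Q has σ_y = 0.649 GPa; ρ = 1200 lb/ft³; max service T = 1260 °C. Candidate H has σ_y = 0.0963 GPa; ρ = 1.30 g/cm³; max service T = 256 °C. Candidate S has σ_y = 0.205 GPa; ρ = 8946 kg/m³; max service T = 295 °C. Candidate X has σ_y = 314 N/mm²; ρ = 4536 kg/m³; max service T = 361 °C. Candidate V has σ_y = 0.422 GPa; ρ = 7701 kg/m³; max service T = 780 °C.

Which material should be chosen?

candidate C

Screen on constraints: max service T ≥ 628 °C. Survivors: candidate C, candidate Q, candidate V.
Normalizing units and computing the index:
  candidate C: σ_y = 348.0 MPa, ρ = 3830 kg/m³
  candidate Q: σ_y = 649.0 MPa, ρ = 19220 kg/m³
  candidate V: σ_y = 422.0 MPa, ρ = 7701 kg/m³
  candidate C: M = 12.9×10⁻³
  candidate V: M = 7.31×10⁻³
  candidate Q: M = 3.90×10⁻³
Highest index: candidate C.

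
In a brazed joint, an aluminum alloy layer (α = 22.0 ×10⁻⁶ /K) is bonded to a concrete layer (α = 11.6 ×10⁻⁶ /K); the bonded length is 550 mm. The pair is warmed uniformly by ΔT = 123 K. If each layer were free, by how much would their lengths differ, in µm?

Δα = |22.0 − 11.6|×10⁻⁶/K = 10.4×10⁻⁶/K.
ΔL_mismatch = Δα·L·ΔT = 10.4×10⁻⁶ × 550.0 mm × 123.0 K = 704 µm.

704 µm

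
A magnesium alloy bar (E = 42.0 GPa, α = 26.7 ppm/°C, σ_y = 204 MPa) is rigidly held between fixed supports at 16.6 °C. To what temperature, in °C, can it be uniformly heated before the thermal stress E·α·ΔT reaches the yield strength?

199 °C

E·α·ΔT = 204.0 MPa ⇒ ΔT = 204.0 / (42.00×10³ × 26.7×10⁻⁶) = 181.9 K.
T = 16.6 + 181.9 = 198.5 °C.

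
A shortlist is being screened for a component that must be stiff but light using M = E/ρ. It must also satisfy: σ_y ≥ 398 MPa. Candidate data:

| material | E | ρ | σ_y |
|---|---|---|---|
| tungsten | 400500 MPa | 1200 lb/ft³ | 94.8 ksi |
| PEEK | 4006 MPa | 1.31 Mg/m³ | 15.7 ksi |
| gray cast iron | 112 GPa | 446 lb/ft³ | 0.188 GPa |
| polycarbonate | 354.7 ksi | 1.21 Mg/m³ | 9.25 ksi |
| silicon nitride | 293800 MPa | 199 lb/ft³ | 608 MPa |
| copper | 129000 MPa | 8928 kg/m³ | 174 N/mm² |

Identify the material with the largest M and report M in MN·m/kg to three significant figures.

silicon nitride, M = 92.2 MN·m/kg

Screen on constraints: σ_y ≥ 398 MPa. Survivors: tungsten, silicon nitride.
After converting to SI:
  tungsten: E = 400.5 GPa, ρ = 19220 kg/m³
  silicon nitride: E = 293.8 GPa, ρ = 3188 kg/m³
  silicon nitride: M = 92.2 MN·m/kg
  tungsten: M = 20.8 MN·m/kg
Highest index: silicon nitride.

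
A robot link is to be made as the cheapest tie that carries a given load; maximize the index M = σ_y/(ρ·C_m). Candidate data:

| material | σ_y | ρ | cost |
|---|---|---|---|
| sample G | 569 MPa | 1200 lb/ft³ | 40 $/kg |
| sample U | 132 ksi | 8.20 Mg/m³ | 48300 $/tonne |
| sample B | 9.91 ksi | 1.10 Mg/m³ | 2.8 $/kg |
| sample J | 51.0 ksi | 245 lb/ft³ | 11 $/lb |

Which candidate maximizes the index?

sample B

Putting every candidate on a common basis:
  sample G: σ_y = 569.0 MPa, ρ = 19220 kg/m³, cost = 40.00 $/kg
  sample U: σ_y = 910.1 MPa, ρ = 8200 kg/m³, cost = 48.30 $/kg
  sample B: σ_y = 68.33 MPa, ρ = 1100 kg/m³, cost = 2.800 $/kg
  sample J: σ_y = 351.6 MPa, ρ = 3925 kg/m³, cost = 24.25 $/kg
  sample B: M = 22.2 kN·m per $
  sample J: M = 3.69 kN·m per $
  sample U: M = 2.30 kN·m per $
  sample G: M = 0.740 kN·m per $
The maximum is for sample B.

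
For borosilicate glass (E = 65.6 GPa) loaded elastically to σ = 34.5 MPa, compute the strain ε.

5.26×10⁻⁴

ε = σ/E = 34.5 / 65600 = 5.26×10⁻⁴.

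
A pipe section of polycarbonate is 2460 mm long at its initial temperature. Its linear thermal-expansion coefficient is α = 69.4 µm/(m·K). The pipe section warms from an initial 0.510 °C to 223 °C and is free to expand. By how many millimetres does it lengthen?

ΔT = 223 − 0.510 = 222.5 K.
ΔL = α·L₀·ΔT = 69.4×10⁻⁶ × 2460 mm × 222.5 K = 38.0 mm.

38.0 mm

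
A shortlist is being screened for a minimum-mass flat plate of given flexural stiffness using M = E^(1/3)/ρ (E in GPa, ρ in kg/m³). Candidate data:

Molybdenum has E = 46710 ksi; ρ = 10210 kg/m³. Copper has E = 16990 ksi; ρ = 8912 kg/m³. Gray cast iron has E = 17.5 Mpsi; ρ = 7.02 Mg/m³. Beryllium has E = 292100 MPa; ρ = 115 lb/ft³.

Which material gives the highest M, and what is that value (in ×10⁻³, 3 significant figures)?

Putting every candidate on a common basis:
  molybdenum: E = 322.1 GPa, ρ = 10210 kg/m³
  copper: E = 117.1 GPa, ρ = 8912 kg/m³
  gray cast iron: E = 120.7 GPa, ρ = 7020 kg/m³
  beryllium: E = 292.1 GPa, ρ = 1842 kg/m³
  beryllium: M = 3.60×10⁻³
  gray cast iron: M = 0.704×10⁻³
  molybdenum: M = 0.671×10⁻³
  copper: M = 0.549×10⁻³
Highest index: beryllium.

beryllium, M = 3.60×10⁻³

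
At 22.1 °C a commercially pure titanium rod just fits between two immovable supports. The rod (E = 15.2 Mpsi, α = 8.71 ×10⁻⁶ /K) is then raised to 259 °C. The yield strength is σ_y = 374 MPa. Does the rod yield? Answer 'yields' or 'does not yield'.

does not yield

E = 15.2 Mpsi = 104.8 GPa.
ΔT = 236.9 K. Constrained thermal stress σ = E·α·ΔT = 104.8×10³ MPa × 8.71×10⁻⁶ × 236.9 = 216 MPa (compressive).
Compare to σ_y = 374 MPa: σ < σ_y, so it does not yield.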